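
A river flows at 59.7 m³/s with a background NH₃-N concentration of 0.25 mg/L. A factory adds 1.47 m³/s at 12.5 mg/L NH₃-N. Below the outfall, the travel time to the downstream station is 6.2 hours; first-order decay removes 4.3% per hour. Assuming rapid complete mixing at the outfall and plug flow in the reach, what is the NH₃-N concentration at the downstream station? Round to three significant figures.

0.415 mg/L

Mixed concentration C = ΣQC/ΣQ = (59.70·0.2500 + 1.470·12.50) / 61.17 = 33.30/61.17 = 0.5444 mg/L.
4.3%/h lost → k = −ln(1 − 0.043) = 0.04395 h⁻¹.
After decay, C = 0.5444 × e^(−kt) = 0.5444 × 0.7615 = 0.4145 mg/L.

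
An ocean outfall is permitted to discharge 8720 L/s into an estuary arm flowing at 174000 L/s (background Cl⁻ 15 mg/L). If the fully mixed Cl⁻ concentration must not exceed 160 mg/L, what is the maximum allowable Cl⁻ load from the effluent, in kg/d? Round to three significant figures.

2300000 kg/d

Mass balance at the limit: 174000·15.00 + 8720·Cₑ = 182700·160 → Cₑ = 3053 mg/L.
8720 L/s = 8.720 m³/s. Load = 8.720 m³/s × 3053 g/m³ × 86 400 s/d = 2300000 kg/d.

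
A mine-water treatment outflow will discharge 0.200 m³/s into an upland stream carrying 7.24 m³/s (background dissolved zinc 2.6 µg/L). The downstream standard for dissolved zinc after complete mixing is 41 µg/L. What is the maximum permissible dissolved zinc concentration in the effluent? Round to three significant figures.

At the limit, (Qr·Cr + Qe·Cₑ)/(Qr + Qe) = 41:
Cₑ = (7.440·41 − 7.240·2.600) / 0.2000 = 1431 µg/L.

1430 µg/L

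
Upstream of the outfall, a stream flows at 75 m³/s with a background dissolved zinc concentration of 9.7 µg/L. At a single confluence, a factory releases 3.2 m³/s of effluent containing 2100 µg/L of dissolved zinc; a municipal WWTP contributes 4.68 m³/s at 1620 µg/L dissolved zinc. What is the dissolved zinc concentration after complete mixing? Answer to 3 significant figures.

181 µg/L

Mixed concentration C = ΣQC/ΣQ = (75.00·9.700 + 3.200·2100 + 4.680·1620) / 82.88 = 15030/82.88 = 181.3 µg/L.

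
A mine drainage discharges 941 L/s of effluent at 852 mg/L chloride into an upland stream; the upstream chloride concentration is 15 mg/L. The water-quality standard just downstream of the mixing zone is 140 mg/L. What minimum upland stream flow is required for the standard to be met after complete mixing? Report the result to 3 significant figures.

Set C_mix = 140: (Q·15.00 + 941.0·852.0) / (Q + 941.0) = 140
→ Q = 941.0·(852.0 − 140)/(140 − 15.00) = 5360 L/s.

5360 L/s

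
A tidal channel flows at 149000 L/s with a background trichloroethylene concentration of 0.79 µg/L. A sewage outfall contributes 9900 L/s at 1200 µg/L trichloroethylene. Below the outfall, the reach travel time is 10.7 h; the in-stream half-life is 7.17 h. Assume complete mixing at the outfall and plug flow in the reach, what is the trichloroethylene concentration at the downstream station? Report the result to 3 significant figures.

Conservation of mass: C = (149000·0.7900 + 9900·1200) / 158900 = 12000000/158900 = 75.50 µg/L.
Half-life 7.17 h → k = ln 2 / 7.17 = 0.09667 h⁻¹ = 2.320 d⁻¹.
First-order decay: C = 75.50·exp(−k·t) = 75.50·0.3554 = 26.84 µg/L.

26.8 µg/L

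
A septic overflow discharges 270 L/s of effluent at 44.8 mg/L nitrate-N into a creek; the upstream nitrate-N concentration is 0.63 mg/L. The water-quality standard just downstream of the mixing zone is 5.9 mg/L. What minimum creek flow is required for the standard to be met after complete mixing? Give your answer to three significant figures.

Set C_mix = 5.9: (Q·0.6300 + 270.0·44.80) / (Q + 270.0) = 5.9
→ Q = 270.0·(44.80 − 5.9)/(5.9 − 0.6300) = 1993 L/s.

1990 L/s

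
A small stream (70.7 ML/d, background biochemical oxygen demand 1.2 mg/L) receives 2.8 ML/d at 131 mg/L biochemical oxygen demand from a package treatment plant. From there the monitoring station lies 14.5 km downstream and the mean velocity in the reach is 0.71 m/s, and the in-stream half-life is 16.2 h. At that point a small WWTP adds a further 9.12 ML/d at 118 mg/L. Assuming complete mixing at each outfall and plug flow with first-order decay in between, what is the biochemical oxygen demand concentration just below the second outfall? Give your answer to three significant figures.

Mixed concentration C = ΣQC/ΣQ = (70.70·1.200 + 2.800·131.0) / 73.50 = 451.6/73.50 = 6.145 mg/L; combined flow 73.50 ML/d.
Travel time t = 14.5·1000 / 0.71 = 20420 s = 5.673 h.
Half-life 16.2 h → k = ln 2 / 16.2 = 0.04279 h⁻¹ = 1.027 d⁻¹.
Applying C = C₀e^(−kt): 6.145 × 0.7845 = 4.820 mg/L.
Second outfall: C = (73.50·4.820 + 9.120·118.0)/82.62 = 17.31 mg/L.

17.3 mg/L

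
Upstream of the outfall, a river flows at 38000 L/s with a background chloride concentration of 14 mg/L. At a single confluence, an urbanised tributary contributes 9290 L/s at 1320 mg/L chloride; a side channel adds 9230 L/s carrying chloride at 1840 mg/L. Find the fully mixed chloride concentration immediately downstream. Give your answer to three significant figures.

Mass balance: C = (38000·14.00 + 9290·1320 + 9230·1840) / 56520 = 29780000/56520 = 526.9 mg/L.

527 mg/L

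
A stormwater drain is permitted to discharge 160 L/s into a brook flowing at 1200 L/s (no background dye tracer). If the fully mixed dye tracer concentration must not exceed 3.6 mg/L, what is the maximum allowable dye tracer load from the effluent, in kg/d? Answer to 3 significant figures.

423 kg/d

Mass balance at the limit: 1200·0 + 160.0·Cₑ = 1360·3.6 → Cₑ = 30.60 mg/L.
160.0 L/s = 0.1600 m³/s. Load = 0.1600 m³/s × 30.60 g/m³ × 86 400 s/d = 423.0 kg/d.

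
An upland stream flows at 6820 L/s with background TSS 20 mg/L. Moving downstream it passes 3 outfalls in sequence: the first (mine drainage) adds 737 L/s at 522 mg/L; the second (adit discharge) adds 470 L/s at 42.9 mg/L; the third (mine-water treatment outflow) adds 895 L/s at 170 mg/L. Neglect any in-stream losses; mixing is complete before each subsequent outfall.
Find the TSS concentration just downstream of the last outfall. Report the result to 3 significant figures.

77.7 mg/L

Outfall 1: combined Q = 7557 L/s; C = (6820·20.00 + 737.0·522.0)/7557 = 68.96 mg/L.
Outfall 2: combined Q = 8027 L/s; C = (7557·68.96 + 470.0·42.90)/8027 = 67.43 mg/L.
Outfall 3: combined Q = 8922 L/s; C = (8027·67.43 + 895.0·170.0)/8922 = 77.72 mg/L.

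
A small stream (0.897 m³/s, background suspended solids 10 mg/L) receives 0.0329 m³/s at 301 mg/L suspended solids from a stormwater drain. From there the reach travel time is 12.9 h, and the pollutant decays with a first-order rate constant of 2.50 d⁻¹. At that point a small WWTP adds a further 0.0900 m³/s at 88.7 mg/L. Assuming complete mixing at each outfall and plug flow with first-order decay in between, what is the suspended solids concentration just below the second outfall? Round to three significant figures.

After mixing, C = (0.8970·10.00 + 0.03290·301.0) / 0.9299 = 18.87/0.9299 = 20.30 mg/L; combined flow 0.9299 m³/s.
Applying C = C₀e^(−kt): 20.30 × 0.2609 = 5.294 mg/L.
At the second outfall, C = (0.9299·5.294 + 0.09000·88.70) / (0.9299 + 0.09000) = 12.65 mg/L.

12.7 mg/L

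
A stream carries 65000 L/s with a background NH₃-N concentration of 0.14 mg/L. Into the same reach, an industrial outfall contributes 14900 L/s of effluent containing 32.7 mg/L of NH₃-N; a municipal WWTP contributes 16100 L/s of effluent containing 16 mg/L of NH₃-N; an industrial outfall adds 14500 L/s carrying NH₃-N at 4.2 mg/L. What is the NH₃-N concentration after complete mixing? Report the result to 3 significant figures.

7.37 mg/L

Mixed concentration C = ΣQC/ΣQ = (65000·0.1400 + 14900·32.70 + 16100·16.00 + 14500·4.200) / 110500 = 814800/110500 = 7.374 mg/L.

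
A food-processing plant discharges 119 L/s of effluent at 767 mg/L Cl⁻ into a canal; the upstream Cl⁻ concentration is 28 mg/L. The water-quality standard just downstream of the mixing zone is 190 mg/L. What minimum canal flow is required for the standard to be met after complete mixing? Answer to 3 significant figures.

Set C_mix = 190: (Q·28.00 + 119.0·767.0) / (Q + 119.0) = 190
→ Q = 119.0·(767.0 − 190)/(190 − 28.00) = 423.8 L/s.

424 L/s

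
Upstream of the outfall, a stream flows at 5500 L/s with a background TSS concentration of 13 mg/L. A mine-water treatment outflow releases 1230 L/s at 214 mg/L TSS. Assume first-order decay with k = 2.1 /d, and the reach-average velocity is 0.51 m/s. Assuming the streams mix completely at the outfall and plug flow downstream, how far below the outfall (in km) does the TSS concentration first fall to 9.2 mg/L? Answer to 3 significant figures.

35.4 km

Flow-weighted average: C = (5500·13.00 + 1230·214.0) / 6730 = 334700/6730 = 49.74 mg/L.
Set 49.74·exp(−k·t) = 9.2 → t = ln(49.74/9.2)/k = 69430 s = 19.29 h.
Distance = v·t = 0.51·69430 = 35410 m = 35.41 km.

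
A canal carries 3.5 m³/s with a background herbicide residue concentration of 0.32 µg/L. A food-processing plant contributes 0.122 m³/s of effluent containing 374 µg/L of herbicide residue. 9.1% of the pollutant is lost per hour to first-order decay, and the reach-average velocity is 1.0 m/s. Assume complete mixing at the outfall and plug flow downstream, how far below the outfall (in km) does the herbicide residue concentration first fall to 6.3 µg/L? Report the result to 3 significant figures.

27.1 km

Mass balance: C = (3.500·0.3200 + 0.1220·374.0) / 3.622 = 46.75/3.622 = 12.91 µg/L.
9.1%/h lost → k = −ln(1 − 0.091) = 0.09541 h⁻¹.
Set 12.91·exp(−k·t) = 6.3 → t = ln(12.91/6.3)/k = 27060 s = 7.517 h.
Distance = v·t = 1.0·27060 = 27060 m = 27.06 km.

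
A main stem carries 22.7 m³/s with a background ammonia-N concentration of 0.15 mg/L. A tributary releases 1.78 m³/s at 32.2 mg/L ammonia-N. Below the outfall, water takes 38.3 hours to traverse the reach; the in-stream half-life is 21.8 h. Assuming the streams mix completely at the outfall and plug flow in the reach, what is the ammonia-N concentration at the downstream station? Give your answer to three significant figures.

0.734 mg/L

Mass balance: C = (22.70·0.1500 + 1.780·32.20) / 24.48 = 60.72/24.48 = 2.480 mg/L.
Half-life 21.8 h → k = ln 2 / 21.8 = 0.03180 h⁻¹ = 0.7631 d⁻¹.
Decay over the reach: 2.480·exp(−kt) = 2.480·0.2959 = 0.7339 mg/L.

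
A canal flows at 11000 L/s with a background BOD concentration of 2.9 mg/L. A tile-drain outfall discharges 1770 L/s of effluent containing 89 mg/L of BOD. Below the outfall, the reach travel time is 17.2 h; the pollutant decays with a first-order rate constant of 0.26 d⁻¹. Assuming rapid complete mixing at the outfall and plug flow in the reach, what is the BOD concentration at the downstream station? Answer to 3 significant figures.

Flow-weighted average: C = (11000·2.900 + 1770·89.00) / 12770 = 189400/12770 = 14.83 mg/L.
Decay over the reach: 14.83·exp(−kt) = 14.83·0.8300 = 12.31 mg/L.

12.3 mg/L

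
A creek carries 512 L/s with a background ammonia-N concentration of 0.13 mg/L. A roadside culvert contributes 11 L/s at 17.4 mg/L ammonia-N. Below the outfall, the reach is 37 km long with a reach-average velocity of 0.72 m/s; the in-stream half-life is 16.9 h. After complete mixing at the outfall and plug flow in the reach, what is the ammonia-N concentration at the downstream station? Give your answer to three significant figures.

Mixed concentration C = ΣQC/ΣQ = (512.0·0.1300 + 11.00·17.40) / 523.0 = 258.0/523.0 = 0.4932 mg/L.
Travel time t = 37·1000 / 0.72 = 51390 s = 14.27 h.
Half-life 16.9 h → k = ln 2 / 16.9 = 0.04101 h⁻¹ = 0.9844 d⁻¹.
After decay, C = 0.4932 × e^(−kt) = 0.4932 × 0.5568 = 0.2747 mg/L.

0.275 mg/L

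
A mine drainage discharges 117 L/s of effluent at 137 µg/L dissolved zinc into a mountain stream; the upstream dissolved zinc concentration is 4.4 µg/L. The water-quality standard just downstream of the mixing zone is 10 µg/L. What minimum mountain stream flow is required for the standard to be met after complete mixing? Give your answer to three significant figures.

Set C_mix = 10: (Q·4.400 + 117.0·137.0) / (Q + 117.0) = 10
→ Q = 117.0·(137.0 − 10)/(10 − 4.400) = 2653 L/s.

2650 L/s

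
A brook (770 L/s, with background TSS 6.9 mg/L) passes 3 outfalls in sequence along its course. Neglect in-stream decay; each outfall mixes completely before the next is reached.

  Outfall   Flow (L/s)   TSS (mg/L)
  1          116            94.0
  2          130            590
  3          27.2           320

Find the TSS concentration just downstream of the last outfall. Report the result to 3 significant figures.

After outfall 1: Q = 770.0 + 116.0 = 886.0 L/s; C = (770.0·6.900 + 116.0·94.00)/886.0 = 18.30 mg/L.
After outfall 2: Q = 886.0 + 130.0 = 1016 L/s; C = (886.0·18.30 + 130.0·590.0)/1016 = 91.45 mg/L.
After outfall 3: Q = 1016 + 27.20 = 1043 L/s; C = (1016·91.45 + 27.20·320.0)/1043 = 97.41 mg/L.

97.4 mg/L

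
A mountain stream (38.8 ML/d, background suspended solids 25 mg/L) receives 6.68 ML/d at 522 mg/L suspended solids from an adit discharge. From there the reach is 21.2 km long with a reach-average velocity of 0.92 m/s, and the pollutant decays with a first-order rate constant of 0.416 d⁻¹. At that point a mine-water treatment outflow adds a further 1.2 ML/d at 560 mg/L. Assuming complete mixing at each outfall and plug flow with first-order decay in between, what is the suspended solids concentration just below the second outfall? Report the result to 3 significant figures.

99.8 mg/L

After mixing, C = (38.80·25.00 + 6.680·522.0) / 45.48 = 4457/45.48 = 98.00 mg/L; combined flow 45.48 ML/d.
Travel time t = 21.2·1000 / 0.92 = 23040 s = 6.401 h.
After decay, C = 98.00 × e^(−kt) = 98.00 × 0.8950 = 87.71 mg/L.
At the second outfall, C = (45.48·87.71 + 1.200·560.0) / (45.48 + 1.200) = 99.85 mg/L.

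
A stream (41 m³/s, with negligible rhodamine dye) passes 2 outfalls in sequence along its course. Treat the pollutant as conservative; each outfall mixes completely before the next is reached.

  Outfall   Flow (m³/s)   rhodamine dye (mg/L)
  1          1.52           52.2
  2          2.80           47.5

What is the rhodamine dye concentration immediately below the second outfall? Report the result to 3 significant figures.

After outfall 1: Q = 41.00 + 1.520 = 42.52 m³/s; C = (41.00·0 + 1.520·52.20)/42.52 = 1.866 mg/L.
After outfall 2: Q = 42.52 + 2.800 = 45.32 m³/s; C = (42.52·1.866 + 2.800·47.50)/45.32 = 4.685 mg/L.

4.69 mg/L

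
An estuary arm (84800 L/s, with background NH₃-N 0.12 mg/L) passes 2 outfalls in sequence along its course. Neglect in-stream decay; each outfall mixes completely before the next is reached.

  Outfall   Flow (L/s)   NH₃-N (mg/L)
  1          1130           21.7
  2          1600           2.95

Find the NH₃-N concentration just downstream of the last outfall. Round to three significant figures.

0.450 mg/L

Below outfall 1: Q → 85930 L/s, C = (84800·0.1200 + 1130·21.70)/85930 = 0.4038 mg/L.
Below outfall 2: Q → 87530 L/s, C = (85930·0.4038 + 1600·2.950)/87530 = 0.4503 mg/L.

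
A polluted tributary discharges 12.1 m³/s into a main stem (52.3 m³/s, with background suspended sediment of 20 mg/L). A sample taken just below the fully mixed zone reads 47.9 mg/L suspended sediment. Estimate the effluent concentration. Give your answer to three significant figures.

168 mg/L

Mass balance: 52.30·20.00 + 12.10·Cₑ = 64.40·47.90
→ Cₑ = (64.40·47.90 − 52.30·20.00) / 12.10 = 168.5 mg/L.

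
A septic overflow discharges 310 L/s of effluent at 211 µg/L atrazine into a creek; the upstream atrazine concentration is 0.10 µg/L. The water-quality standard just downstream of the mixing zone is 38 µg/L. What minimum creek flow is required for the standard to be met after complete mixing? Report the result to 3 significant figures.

Set C_mix = 38: (Q·0.1000 + 310.0·211.0) / (Q + 310.0) = 38
→ Q = 310.0·(211.0 − 38)/(38 − 0.1000) = 1415 L/s.

1420 L/s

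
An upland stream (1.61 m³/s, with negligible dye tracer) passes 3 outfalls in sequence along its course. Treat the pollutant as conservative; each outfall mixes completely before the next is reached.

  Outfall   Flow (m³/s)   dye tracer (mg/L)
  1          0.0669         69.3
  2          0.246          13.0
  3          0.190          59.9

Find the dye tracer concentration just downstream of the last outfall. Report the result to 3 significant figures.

Outfall 1: combined Q = 1.677 m³/s; C = (1.610·0 + 0.06690·69.30)/1.677 = 2.765 mg/L.
Outfall 2: combined Q = 1.923 m³/s; C = (1.677·2.765 + 0.2460·13.00)/1.923 = 4.074 mg/L.
Outfall 3: combined Q = 2.113 m³/s; C = (1.923·4.074 + 0.1900·59.90)/2.113 = 9.094 mg/L.

9.09 mg/L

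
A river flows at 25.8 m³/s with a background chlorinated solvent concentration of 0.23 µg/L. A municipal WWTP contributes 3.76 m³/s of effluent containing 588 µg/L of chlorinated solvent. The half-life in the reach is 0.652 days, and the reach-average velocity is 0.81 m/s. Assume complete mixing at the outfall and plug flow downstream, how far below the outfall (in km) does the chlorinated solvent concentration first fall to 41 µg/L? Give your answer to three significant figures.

Mass balance: C = (25.80·0.2300 + 3.760·588.0) / 29.56 = 2217/29.56 = 74.99 µg/L.
Half-life 0.652 d → k = ln 2 / 0.652 = 1.063 d⁻¹.
Set 74.99·exp(−k·t) = 41 → t = ln(74.99/41)/k = 49070 s = 13.63 h.
Distance = v·t = 0.81·49070 = 39750 m = 39.75 km.

39.7 km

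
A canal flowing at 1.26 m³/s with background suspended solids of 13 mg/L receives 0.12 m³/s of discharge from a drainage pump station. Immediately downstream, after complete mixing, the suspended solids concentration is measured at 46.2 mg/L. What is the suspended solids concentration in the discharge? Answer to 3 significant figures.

Mass balance: 1.260·13.00 + 0.1200·Cₑ = 1.380·46.20
→ Cₑ = (1.380·46.20 − 1.260·13.00) / 0.1200 = 394.8 mg/L.

395 mg/L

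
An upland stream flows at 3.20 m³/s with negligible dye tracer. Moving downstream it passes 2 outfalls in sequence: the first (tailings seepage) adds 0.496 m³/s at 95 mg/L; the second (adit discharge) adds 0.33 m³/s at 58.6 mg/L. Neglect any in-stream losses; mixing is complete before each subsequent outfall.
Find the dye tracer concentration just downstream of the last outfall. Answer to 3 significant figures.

16.5 mg/L

Outfall 1: combined Q = 3.696 m³/s; C = (3.200·0 + 0.4960·95.00)/3.696 = 12.75 mg/L.
Outfall 2: combined Q = 4.026 m³/s; C = (3.696·12.75 + 0.3300·58.60)/4.026 = 16.51 mg/L.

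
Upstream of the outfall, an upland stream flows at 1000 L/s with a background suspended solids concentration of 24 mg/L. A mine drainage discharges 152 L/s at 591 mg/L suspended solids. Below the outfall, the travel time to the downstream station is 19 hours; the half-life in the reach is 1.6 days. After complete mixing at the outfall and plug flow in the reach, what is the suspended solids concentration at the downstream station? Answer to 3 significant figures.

70.1 mg/L

After mixing, C = (1000·24.00 + 152.0·591.0) / 1152 = 113800/1152 = 98.81 mg/L.
Half-life 1.6 d → k = ln 2 / 1.6 = 0.4332 d⁻¹.
First-order decay: C = 98.81·exp(−k·t) = 98.81·0.7097 = 70.12 mg/L.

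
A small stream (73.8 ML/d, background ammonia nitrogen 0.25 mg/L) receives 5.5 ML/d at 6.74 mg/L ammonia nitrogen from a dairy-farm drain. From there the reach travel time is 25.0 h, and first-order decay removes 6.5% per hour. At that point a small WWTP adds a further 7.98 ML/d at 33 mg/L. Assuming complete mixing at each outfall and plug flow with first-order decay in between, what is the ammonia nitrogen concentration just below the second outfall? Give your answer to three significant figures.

Mixed concentration C = ΣQC/ΣQ = (73.80·0.2500 + 5.500·6.740) / 79.30 = 55.52/79.30 = 0.7001 mg/L; combined flow 79.30 ML/d.
6.5%/h lost → k = −ln(1 − 0.065) = 0.06721 h⁻¹.
After decay, C = 0.7001 × e^(−kt) = 0.7001 × 0.1863 = 0.1305 mg/L.
Second outfall: C = (79.30·0.1305 + 7.980·33.00)/87.28 = 3.136 mg/L.

3.14 mg/L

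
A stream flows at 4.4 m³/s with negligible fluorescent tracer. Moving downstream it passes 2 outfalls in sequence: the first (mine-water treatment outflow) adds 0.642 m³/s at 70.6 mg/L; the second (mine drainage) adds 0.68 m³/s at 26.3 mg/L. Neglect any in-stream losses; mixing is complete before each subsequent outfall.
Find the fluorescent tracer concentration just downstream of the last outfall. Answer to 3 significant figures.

11.0 mg/L

Outfall 1: combined Q = 5.042 m³/s; C = (4.400·0 + 0.6420·70.60)/5.042 = 8.990 mg/L.
Outfall 2: combined Q = 5.722 m³/s; C = (5.042·8.990 + 0.6800·26.30)/5.722 = 11.05 mg/L.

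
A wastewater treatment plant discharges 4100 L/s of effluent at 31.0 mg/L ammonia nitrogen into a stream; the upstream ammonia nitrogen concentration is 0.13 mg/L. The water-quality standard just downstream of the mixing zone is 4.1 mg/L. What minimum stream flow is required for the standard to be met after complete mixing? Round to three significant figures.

Set C_mix = 4.1: (Q·0.1300 + 4100·31.00) / (Q + 4100) = 4.1
→ Q = 4100·(31.00 − 4.1)/(4.1 − 0.1300) = 27780 L/s.

27800 L/s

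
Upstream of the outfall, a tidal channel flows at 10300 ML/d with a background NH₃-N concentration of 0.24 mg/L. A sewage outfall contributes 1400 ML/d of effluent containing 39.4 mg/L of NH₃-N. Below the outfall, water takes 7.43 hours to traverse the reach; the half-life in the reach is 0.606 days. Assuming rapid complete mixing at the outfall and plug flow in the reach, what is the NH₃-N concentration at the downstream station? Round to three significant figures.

Mass balance: C = (10300·0.2400 + 1400·39.40) / 11700 = 57630/11700 = 4.926 mg/L.
Half-life 0.606 d → k = ln 2 / 0.606 = 1.144 d⁻¹.
Applying C = C₀e^(−kt): 4.926 × 0.7018 = 3.457 mg/L.

3.46 mg/L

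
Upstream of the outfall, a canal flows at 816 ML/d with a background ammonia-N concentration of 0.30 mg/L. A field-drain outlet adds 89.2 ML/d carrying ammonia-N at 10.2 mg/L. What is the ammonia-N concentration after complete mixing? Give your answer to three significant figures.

Mixed concentration C = ΣQC/ΣQ = (816.0·0.3000 + 89.20·10.20) / 905.2 = 1155/905.2 = 1.276 mg/L.

1.28 mg/L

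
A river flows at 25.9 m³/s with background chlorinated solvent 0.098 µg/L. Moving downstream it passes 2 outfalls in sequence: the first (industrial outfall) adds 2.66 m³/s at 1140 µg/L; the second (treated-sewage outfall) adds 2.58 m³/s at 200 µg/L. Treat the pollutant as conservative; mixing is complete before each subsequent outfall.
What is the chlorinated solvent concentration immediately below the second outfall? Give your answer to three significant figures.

Below outfall 1: Q → 28.56 m³/s, C = (25.90·0.09800 + 2.660·1140)/28.56 = 106.3 µg/L.
Below outfall 2: Q → 31.14 m³/s, C = (28.56·106.3 + 2.580·200.0)/31.14 = 114.0 µg/L.

114 µg/L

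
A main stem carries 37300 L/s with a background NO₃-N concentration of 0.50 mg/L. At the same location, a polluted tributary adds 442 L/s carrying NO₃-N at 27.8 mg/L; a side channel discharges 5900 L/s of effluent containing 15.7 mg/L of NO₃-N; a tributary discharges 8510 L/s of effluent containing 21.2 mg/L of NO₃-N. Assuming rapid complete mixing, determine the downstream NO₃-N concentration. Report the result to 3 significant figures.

5.83 mg/L

After mixing, C = (37300·0.5000 + 442.0·27.80 + 5900·15.70 + 8510·21.20) / 52150 = 304000/52150 = 5.829 mg/L.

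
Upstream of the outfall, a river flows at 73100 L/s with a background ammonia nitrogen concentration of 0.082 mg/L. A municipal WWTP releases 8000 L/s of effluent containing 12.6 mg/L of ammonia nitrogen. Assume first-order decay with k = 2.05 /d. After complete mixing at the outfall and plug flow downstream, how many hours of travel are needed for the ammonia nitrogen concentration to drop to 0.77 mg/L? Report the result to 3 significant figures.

6.28 h

Mixed concentration C = ΣQC/ΣQ = (73100·0.08200 + 8000·12.60) / 81100 = 106800/81100 = 1.317 mg/L.
1.317·exp(−k·t) = 0.77 → t = ln(1.317/0.77)/k = 22620 s = 6.282 h.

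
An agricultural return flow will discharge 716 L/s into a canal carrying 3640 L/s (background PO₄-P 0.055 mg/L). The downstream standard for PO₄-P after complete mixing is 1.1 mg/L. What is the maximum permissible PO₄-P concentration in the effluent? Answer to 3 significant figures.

6.41 mg/L

At the limit, (Qr·Cr + Qe·Cₑ)/(Qr + Qe) = 1.1:
Cₑ = (4356·1.1 − 3640·0.05500) / 716.0 = 6.413 mg/L.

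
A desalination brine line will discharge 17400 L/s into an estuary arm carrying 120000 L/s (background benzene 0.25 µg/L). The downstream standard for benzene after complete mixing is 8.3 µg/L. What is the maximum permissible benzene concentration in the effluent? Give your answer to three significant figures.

63.8 µg/L

At the limit, (Qr·Cr + Qe·Cₑ)/(Qr + Qe) = 8.3:
Cₑ = (137400·8.3 − 120000·0.2500) / 17400 = 63.82 µg/L.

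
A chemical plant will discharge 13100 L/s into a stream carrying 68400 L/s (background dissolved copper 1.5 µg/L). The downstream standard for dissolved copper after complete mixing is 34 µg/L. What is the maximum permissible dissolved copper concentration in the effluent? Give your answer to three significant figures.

At the limit, (Qr·Cr + Qe·Cₑ)/(Qr + Qe) = 34:
Cₑ = (81500·34 − 68400·1.500) / 13100 = 203.7 µg/L.

204 µg/L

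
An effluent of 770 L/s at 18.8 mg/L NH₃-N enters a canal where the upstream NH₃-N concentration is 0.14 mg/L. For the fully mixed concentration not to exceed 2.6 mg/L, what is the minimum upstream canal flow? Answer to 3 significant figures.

Set C_mix = 2.6: (Q·0.1400 + 770.0·18.80) / (Q + 770.0) = 2.6
→ Q = 770.0·(18.80 − 2.6)/(2.6 − 0.1400) = 5071 L/s.

5070 L/s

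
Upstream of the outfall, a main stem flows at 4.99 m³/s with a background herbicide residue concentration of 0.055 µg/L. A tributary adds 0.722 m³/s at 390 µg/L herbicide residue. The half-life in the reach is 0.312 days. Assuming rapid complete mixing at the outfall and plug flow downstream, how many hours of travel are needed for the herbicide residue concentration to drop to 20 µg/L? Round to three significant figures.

9.76 h

Conservation of mass: C = (4.990·0.05500 + 0.7220·390.0) / 5.712 = 281.9/5.712 = 49.34 µg/L.
Half-life 0.312 d → k = ln 2 / 0.312 = 2.222 d⁻¹.
49.34·exp(−k·t) = 20 → t = ln(49.34/20)/k = 35120 s = 9.756 h.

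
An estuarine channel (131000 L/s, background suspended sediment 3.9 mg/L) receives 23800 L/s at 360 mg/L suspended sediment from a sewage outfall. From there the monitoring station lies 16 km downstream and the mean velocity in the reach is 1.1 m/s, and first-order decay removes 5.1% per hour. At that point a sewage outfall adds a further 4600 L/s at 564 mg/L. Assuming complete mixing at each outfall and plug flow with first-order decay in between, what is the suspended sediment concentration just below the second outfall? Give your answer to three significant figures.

Mass balance: C = (131000·3.900 + 23800·360.0) / 154800 = 9079000/154800 = 58.65 mg/L; combined flow 154800 L/s.
Travel time t = 16·1000 / 1.1 = 14550 s = 4.040 h.
5.1%/h lost → k = −ln(1 − 0.051) = 0.05235 h⁻¹.
Decay over the reach: 58.65·exp(−kt) = 58.65·0.8094 = 47.47 mg/L.
At the second outfall, C = (154800·47.47 + 4600·564.0) / (154800 + 4600) = 62.38 mg/L.

62.4 mg/L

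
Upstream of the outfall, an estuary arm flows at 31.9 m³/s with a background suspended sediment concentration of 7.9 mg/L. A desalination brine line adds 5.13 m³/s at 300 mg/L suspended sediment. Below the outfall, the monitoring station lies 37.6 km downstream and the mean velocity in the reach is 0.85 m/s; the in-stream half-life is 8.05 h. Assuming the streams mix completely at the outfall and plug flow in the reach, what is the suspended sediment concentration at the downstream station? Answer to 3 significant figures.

16.8 mg/L

After mixing, C = (31.90·7.900 + 5.130·300.0) / 37.03 = 1791/37.03 = 48.37 mg/L.
Travel time t = 37.6·1000 / 0.85 = 44240 s = 12.29 h.
Half-life 8.05 h → k = ln 2 / 8.05 = 0.08611 h⁻¹ = 2.067 d⁻¹.
Applying C = C₀e^(−kt): 48.37 × 0.3471 = 16.79 mg/L.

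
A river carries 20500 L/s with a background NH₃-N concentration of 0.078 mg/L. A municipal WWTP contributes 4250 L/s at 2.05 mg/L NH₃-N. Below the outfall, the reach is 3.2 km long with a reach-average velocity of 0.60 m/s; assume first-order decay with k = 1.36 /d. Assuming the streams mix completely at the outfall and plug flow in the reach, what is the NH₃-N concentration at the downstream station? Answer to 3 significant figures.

Conservation of mass: C = (20500·0.07800 + 4250·2.050) / 24750 = 10310/24750 = 0.4166 mg/L.
Travel time t = 3.2·1000 / 0.60 = 5333 s = 1.481 h.
Applying C = C₀e^(−kt): 0.4166 × 0.9195 = 0.3831 mg/L.

0.383 mg/L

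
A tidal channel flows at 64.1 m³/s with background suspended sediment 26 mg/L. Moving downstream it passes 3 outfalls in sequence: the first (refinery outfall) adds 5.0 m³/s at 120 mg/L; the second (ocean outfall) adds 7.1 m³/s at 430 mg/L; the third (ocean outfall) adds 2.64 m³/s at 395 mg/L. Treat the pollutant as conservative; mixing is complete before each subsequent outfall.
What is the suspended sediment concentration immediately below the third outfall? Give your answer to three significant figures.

Outfall 1: combined Q = 69.10 m³/s; C = (64.10·26.00 + 5.000·120.0)/69.10 = 32.80 mg/L.
Outfall 2: combined Q = 76.20 m³/s; C = (69.10·32.80 + 7.100·430.0)/76.20 = 69.81 mg/L.
Outfall 3: combined Q = 78.84 m³/s; C = (76.20·69.81 + 2.640·395.0)/78.84 = 80.70 mg/L.

80.7 mg/L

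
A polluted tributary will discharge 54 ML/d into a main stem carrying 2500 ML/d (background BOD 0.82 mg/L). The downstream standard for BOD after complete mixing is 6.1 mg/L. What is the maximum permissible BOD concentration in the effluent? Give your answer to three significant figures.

At the limit, (Qr·Cr + Qe·Cₑ)/(Qr + Qe) = 6.1:
Cₑ = (2554·6.1 − 2500·0.8200) / 54.00 = 250.5 mg/L.

251 mg/L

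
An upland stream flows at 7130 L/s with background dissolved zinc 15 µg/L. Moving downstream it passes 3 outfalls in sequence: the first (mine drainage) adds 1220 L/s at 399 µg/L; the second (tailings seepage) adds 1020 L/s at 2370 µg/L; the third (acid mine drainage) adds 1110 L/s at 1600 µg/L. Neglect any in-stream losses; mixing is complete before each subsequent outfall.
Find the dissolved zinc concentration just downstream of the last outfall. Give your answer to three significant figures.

457 µg/L

Outfall 1: combined Q = 8350 L/s; C = (7130·15.00 + 1220·399.0)/8350 = 71.11 µg/L.
Outfall 2: combined Q = 9370 L/s; C = (8350·71.11 + 1020·2370)/9370 = 321.4 µg/L.
Outfall 3: combined Q = 10480 L/s; C = (9370·321.4 + 1110·1600)/10480 = 456.8 µg/L.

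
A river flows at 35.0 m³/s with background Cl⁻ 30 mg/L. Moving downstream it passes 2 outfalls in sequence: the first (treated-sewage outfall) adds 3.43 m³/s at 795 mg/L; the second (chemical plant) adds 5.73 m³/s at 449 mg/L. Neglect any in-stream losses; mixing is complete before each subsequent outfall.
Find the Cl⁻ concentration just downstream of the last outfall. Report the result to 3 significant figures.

After outfall 1: Q = 35.00 + 3.430 = 38.43 m³/s; C = (35.00·30.00 + 3.430·795.0)/38.43 = 98.28 mg/L.
After outfall 2: Q = 38.43 + 5.730 = 44.16 m³/s; C = (38.43·98.28 + 5.730·449.0)/44.16 = 143.8 mg/L.

144 mg/L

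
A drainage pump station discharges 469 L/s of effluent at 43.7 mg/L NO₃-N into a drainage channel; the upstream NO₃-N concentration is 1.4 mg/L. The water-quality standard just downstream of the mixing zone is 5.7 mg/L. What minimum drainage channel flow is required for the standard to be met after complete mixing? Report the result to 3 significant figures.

Set C_mix = 5.7: (Q·1.400 + 469.0·43.70) / (Q + 469.0) = 5.7
→ Q = 469.0·(43.70 − 5.7)/(5.7 − 1.400) = 4145 L/s.

4140 L/s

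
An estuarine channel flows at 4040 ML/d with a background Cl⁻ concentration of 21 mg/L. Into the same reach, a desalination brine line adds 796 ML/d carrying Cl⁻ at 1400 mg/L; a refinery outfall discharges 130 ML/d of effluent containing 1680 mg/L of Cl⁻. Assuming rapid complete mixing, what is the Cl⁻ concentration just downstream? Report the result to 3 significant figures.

285 mg/L

Flow-weighted average: C = (4040·21.00 + 796.0·1400 + 130.0·1680) / 4966 = 1418000/4966 = 285.5 mg/L.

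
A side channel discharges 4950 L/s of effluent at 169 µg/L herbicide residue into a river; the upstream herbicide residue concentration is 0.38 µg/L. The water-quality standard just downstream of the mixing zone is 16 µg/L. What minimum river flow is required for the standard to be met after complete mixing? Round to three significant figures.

Set C_mix = 16: (Q·0.3800 + 4950·169.0) / (Q + 4950) = 16
→ Q = 4950·(169.0 − 16)/(16 − 0.3800) = 48490 L/s.

48500 L/s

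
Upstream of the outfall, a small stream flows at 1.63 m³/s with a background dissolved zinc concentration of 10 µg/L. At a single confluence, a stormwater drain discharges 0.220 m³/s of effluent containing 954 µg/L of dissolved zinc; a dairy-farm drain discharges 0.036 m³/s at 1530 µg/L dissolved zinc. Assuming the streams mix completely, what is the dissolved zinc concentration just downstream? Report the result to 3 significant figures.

149 µg/L

Mixed concentration C = ΣQC/ΣQ = (1.630·10.00 + 0.2200·954.0 + 0.03600·1530) / 1.886 = 281.3/1.886 = 149.1 µg/L.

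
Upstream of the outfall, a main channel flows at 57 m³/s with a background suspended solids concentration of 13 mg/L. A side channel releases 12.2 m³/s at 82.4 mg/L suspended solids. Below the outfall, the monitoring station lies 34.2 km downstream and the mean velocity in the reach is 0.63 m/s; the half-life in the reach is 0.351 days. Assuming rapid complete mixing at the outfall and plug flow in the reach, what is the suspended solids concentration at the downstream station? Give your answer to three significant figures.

7.30 mg/L

Conservation of mass: C = (57.00·13.00 + 12.20·82.40) / 69.20 = 1746/69.20 = 25.24 mg/L.
Travel time t = 34.2·1000 / 0.63 = 54290 s = 15.08 h.
Half-life 0.351 d → k = ln 2 / 0.351 = 1.975 d⁻¹.
Decay over the reach: 25.24·exp(−kt) = 25.24·0.2892 = 7.297 mg/L.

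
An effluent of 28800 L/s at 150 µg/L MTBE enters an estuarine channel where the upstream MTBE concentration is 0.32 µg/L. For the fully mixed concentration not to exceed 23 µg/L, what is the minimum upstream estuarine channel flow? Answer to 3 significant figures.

161000 L/s

Set C_mix = 23: (Q·0.3200 + 28800·150.0) / (Q + 28800) = 23
→ Q = 28800·(150.0 − 23)/(23 − 0.3200) = 161300 L/s.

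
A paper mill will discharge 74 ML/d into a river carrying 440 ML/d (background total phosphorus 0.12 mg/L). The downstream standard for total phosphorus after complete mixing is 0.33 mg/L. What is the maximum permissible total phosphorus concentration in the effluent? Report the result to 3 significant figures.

At the limit, (Qr·Cr + Qe·Cₑ)/(Qr + Qe) = 0.33:
Cₑ = (514.0·0.33 − 440.0·0.1200) / 74.00 = 1.579 mg/L.

1.58 mg/L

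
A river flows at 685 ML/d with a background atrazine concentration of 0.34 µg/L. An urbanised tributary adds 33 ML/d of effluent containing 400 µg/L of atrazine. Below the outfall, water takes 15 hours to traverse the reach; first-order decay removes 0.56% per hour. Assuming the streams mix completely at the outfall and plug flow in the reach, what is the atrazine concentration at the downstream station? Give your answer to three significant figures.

17.2 µg/L

Mass balance: C = (685.0·0.3400 + 33.00·400.0) / 718.0 = 13430/718.0 = 18.71 µg/L.
0.56%/h lost → k = −ln(1 − 0.0056) = 0.005616 h⁻¹.
After decay, C = 18.71 × e^(−kt) = 18.71 × 0.9192 = 17.20 µg/L.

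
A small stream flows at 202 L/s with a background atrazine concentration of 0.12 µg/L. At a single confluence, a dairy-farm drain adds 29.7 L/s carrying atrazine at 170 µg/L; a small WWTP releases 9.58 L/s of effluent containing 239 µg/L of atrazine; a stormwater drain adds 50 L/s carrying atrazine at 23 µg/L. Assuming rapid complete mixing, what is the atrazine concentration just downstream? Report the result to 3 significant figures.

Mixed concentration C = ΣQC/ΣQ = (202.0·0.1200 + 29.70·170.0 + 9.580·239.0 + 50.00·23.00) / 291.3 = 8513/291.3 = 29.23 µg/L.

29.2 µg/L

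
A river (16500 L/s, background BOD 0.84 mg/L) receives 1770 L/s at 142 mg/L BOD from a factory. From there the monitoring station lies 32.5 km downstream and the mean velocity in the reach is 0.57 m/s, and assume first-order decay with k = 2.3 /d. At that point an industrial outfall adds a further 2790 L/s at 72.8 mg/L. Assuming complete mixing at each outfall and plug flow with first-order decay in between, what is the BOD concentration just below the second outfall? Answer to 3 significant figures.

Conservation of mass: C = (16500·0.8400 + 1770·142.0) / 18270 = 265200/18270 = 14.52 mg/L; combined flow 18270 L/s.
Travel time t = 32.5·1000 / 0.57 = 57020 s = 15.84 h.
After decay, C = 14.52 × e^(−kt) = 14.52 × 0.2192 = 3.182 mg/L.
At the second outfall, C = (18270·3.182 + 2790·72.80) / (18270 + 2790) = 12.40 mg/L.

12.4 mg/L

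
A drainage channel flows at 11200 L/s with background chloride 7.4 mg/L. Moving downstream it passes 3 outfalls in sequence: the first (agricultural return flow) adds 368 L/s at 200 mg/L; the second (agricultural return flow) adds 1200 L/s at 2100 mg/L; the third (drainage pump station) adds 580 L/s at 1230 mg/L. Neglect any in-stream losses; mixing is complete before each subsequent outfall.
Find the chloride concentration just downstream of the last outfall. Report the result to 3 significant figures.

254 mg/L

After outfall 1: Q = 11200 + 368.0 = 11570 L/s; C = (11200·7.400 + 368.0·200.0)/11570 = 13.53 mg/L.
After outfall 2: Q = 11570 + 1200 = 12770 L/s; C = (11570·13.53 + 1200·2100)/12770 = 209.6 mg/L.
After outfall 3: Q = 12770 + 580.0 = 13350 L/s; C = (12770·209.6 + 580.0·1230)/13350 = 254.0 mg/L.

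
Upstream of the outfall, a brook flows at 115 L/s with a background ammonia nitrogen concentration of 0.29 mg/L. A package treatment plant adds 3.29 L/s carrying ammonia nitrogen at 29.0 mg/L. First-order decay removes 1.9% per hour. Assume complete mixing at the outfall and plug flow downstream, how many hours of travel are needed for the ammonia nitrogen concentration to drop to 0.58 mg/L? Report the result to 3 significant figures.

Mixed concentration C = ΣQC/ΣQ = (115.0·0.2900 + 3.290·29.00) / 118.3 = 128.8/118.3 = 1.089 mg/L.
1.9%/h lost → k = −ln(1 − 0.019) = 0.01918 h⁻¹.
1.089·exp(−k·t) = 0.58 → t = ln(1.089/0.58)/k = 118100 s = 32.82 h.

32.8 h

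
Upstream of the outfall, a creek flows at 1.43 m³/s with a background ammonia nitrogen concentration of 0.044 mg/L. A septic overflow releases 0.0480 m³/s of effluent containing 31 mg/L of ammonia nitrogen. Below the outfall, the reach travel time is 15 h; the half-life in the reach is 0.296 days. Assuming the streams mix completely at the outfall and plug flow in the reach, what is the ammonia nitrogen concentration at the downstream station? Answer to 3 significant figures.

Mixed concentration C = ΣQC/ΣQ = (1.430·0.04400 + 0.04800·31.00) / 1.478 = 1.551/1.478 = 1.049 mg/L.
Half-life 0.296 d → k = ln 2 / 0.296 = 2.342 d⁻¹.
First-order decay: C = 1.049·exp(−k·t) = 1.049·0.2314 = 0.2428 mg/L.

0.243 mg/L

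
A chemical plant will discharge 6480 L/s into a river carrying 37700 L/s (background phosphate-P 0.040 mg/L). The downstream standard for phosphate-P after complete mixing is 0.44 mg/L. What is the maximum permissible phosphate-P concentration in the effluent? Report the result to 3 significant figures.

2.77 mg/L

At the limit, (Qr·Cr + Qe·Cₑ)/(Qr + Qe) = 0.44:
Cₑ = (44180·0.44 − 37700·0.04000) / 6480 = 2.767 mg/L.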